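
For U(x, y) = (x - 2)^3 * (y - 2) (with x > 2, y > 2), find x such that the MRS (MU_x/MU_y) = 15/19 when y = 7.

MU_x = 3·(x−2)^2·(y−2), MU_y = (x−2)^3.
MRS = (3/1)·(y−2)/(x−2).
Substitute y = 7: MRS = 15/(x − 2). Setting this equal to 15/19 gives x − 2 = 15/(15/19) = 19, so x = 21.

x = 21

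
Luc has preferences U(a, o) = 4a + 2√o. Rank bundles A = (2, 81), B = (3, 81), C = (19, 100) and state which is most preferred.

Bundle C

Evaluate utility at each bundle:
U(A) = 26.000.
U(B) = 30.000.
U(C) = 96.000.
Highest utility is C, so C ≻ B ≻ A.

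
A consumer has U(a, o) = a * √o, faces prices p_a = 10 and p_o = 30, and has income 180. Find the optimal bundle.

MU_a = √o and MU_o = 0.5·a·o^(-0.5).
MRS = MU_a/MU_o = (2)·o/a.
Tangency: set MRS = p_a/p_o = 10/30 = 1/3.
So (2)·o/a = 1/3, i.e. o = (1/6)·a.
Substitute into the budget 10·a + 30·o = 180: 15·a = 180, so a* = 12.
Then o* = (1/6)·12 = 2.

a* = 12, o* = 2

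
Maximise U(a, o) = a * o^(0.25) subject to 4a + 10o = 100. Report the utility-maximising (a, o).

MU_a = o^(0.25) and MU_o = 0.25·a·o^(-0.75).
MRS = MU_a/MU_o = (4)·o/a.
Tangency: set MRS = p_a/p_o = 4/10 = 0.4.
So (4)·o/a = 0.4, i.e. o = 0.1·a.
Substitute into the budget 4·a + 10·o = 100: 5·a = 100, so a* = 20.
Then o* = 0.1·20 = 2.

a* = 20, o* = 2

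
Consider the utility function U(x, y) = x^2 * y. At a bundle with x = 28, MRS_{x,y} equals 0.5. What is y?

MU_x = 2·x·y and MU_y = x^2.
MRS = MU_x/MU_y = (2/1)·y/x.
Substitute x = 28: MRS = y/14. Setting y/14 = 0.5 gives y = 0.5·14 = 7.

y = 7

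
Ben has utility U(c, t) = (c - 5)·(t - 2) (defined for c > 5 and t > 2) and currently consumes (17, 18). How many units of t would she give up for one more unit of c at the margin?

MRS = 4/3

MU_c = (t−2), MU_t = (c−5).
MRS = (t−2)/(c−5).
At (17, 18): MRS = 4/3.
That is, one extra unit of c is worth 4/3 units of t at the margin.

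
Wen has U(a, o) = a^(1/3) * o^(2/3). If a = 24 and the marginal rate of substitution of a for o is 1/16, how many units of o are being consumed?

MU_a = 1/3·a^(-2/3)·o^(2/3) and MU_o = 2/3·a^(1/3)·o^(-1/3).
MRS = MU_a/MU_o = (0.5)·o/a.
Substitute a = 24: MRS = o/48. Setting o/48 = 1/16 gives o = (1/16)·48 = 3.

o = 3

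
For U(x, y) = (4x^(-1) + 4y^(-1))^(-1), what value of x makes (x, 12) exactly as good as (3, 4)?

U depends on (x, y) only through S = 4x^(-1) + 4y^(-1), so equal utility means equal S. At (3, 4): S = 7/3.
With y = 12: 4·12^(-1) = 1/3, so 4x^(-1) = 7/3 − 1/3 = 2, i.e. x^(-1) = 0.5.
Hence x = 1/0.5 = 2.
Check: U(2, 12) = 0.4286.

x = 2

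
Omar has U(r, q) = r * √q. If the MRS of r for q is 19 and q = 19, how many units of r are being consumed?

MU_r = √q and MU_q = 0.5·r·q^(-0.5).
MRS = MU_r/MU_q = (2)·q/r.
Substitute q = 19: MRS = 38/r. Setting 38/r = 19 gives r = 38/19 = 2.

r = 2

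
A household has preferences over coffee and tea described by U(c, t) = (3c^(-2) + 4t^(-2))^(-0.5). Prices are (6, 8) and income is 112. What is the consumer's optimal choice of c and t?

For CES with ρ = -2, MRS = (3/4)·(t/c)^3.
Tangency: set MRS = p_c/p_t = 6/8 = 0.75.
So (t/c)^3 = 1; taking the cube root, t/c = 1, i.e. t = c.
Substitute into the budget 6·c + 8·t = 112: 14·c = 112, so c* = 8 and t* = 8.

c* = 8, t* = 8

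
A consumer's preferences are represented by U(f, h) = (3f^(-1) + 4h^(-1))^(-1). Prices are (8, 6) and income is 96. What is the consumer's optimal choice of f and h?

For CES with ρ = -1, MRS = (3/4)·(h/f)^2.
Tangency: set MRS = p_f/p_h = 8/6 = 4/3.
So (h/f)^2 = 16/9; taking the square root, h/f = 4/3, i.e. h = (4/3)·f.
Substitute into the budget 8·f + 6·h = 96: 16·f = 96, so f* = 6 and h* = (4/3)·6 = 8.

f* = 6, h* = 8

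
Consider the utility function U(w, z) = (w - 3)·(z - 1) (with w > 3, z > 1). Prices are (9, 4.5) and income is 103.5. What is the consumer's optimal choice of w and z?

MU_w = (z−1), MU_z = (w−3).
MRS = (z−1)/(w−3).
Tangency: set MRS = p_w/p_z = 9/4.5 = 2.
So (z − 1)/(w − 3) = 2, i.e. (z − 1) = 2·(w − 3).
Rewrite the budget in excess-of-subsistence terms: 9·(w − 3) + 4.5·(z − 1) = 103.5 − 9·3 − 4.5·1 = 72.
Substituting, 18·(w − 3) = 72, so w − 3 = 4 and w* = 7.
Then z − 1 = 2·4 = 8, so z* = 9.

w* = 7, z* = 9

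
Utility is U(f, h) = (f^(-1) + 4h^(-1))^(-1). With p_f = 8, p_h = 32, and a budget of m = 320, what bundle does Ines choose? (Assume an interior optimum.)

For CES with ρ = -1, MRS = (1/4)·(h/f)^2.
Tangency: set MRS = p_f/p_h = 8/32 = 0.25.
So (h/f)^2 = 1; taking the square root, h/f = 1, i.e. h = f.
Substitute into the budget 8·f + 32·h = 320: 40·f = 320, so f* = 8 and h* = 8.

f* = 8, h* = 8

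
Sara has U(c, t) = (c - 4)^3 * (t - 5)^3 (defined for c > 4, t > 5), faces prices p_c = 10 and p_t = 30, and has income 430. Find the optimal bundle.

c* = 16, t* = 9

MU_c = 3·(c−4)^2·(t−5)^3, MU_t = 3·(c−4)^3·(t−5)^2.
MRS = (t−5)/(c−4).
Tangency: set MRS = p_c/p_t = 10/30 = 1/3.
So (t − 5)/(c − 4) = 1/3, i.e. (t − 5) = (1/3)·(c − 4).
Rewrite the budget in excess-of-subsistence terms: 10·(c − 4) + 30·(t − 5) = 430 − 10·4 − 30·5 = 240.
Substituting, 20·(c − 4) = 240, so c − 4 = 12 and c* = 16.
Then t − 5 = (1/3)·12 = 4, so t* = 9.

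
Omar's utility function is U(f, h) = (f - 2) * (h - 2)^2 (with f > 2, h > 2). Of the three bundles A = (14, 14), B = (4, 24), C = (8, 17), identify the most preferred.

Bundle A

Evaluate utility at each bundle:
U(A) = 1728.
U(B) = 968.
U(C) = 1350.
Highest utility is A, so A ≻ C ≻ B.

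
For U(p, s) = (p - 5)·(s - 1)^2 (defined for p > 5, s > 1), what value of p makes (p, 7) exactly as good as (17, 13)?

U(17, 13) = 1728.
Set U(p, 7) = 1728 and solve.
With s = 7: (7 − 1)^2 = 36, so (p − 5) = 1728/36 = 48.
So p = 5 + 48 = 53.
Check: U(53, 7) = 1728.

p = 53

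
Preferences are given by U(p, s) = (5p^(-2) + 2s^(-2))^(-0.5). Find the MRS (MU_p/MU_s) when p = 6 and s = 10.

For CES with ρ = -2, MRS = (5/2)·(s/p)^3.
At (6, 10): MRS = 625/54.
That is, one extra unit of p is worth 625/54 units of s at the margin.

MRS = 625/54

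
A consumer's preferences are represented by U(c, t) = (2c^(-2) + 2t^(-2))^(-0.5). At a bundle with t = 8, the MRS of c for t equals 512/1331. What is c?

c = 11

For CES with ρ = -2, MRS = (t/c)^3.
Setting (8/c)^3 = 512/1331 gives 8/c = 8/11 and c = 11.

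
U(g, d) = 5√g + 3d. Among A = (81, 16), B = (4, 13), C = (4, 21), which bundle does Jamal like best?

Evaluate utility at each bundle:
U(A) = 93.000.
U(B) = 49.000.
U(C) = 73.000.
Highest utility is A, so A ≻ C ≻ B.

Bundle A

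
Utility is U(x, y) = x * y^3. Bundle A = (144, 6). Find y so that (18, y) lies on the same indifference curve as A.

y = 12

U(144, 6) = 31104.
Set U(18, y) = 31104 and solve.
With x = 18: y^3 = 31104/18 = 1728; taking the cube root, y = 12.
Check: U(18, 12) = 31104.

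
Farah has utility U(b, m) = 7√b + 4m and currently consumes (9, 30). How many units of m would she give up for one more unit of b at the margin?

MU_b = 7/(2√b), MU_m = 4.
MRS = 7/(2√b) ÷ 4.
At (9, 30): MRS = 7/24.
That is, one extra unit of b is worth 7/24 units of m at the margin.

MRS = 7/24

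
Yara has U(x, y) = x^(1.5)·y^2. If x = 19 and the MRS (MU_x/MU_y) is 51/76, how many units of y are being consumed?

y = 17

MU_x = 1.5·√x·y^2 and MU_y = 2·x^(1.5)·y.
MRS = MU_x/MU_y = (0.75)·y/x.
Substitute x = 19: MRS = y/(76/3). Setting y/(76/3) = 51/76 gives y = (51/76)·(76/3) = 17.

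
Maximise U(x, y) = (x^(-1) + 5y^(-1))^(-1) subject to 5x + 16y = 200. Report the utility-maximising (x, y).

For CES with ρ = -1, MRS = (1/5)·(y/x)^2.
Tangency: set MRS = p_x/p_y = 5/16.
So (y/x)^2 = 25/16; taking the square root, y/x = 1.25, i.e. y = 1.25·x.
Substitute into the budget 5·x + 16·y = 200: 25·x = 200, so x* = 8 and y* = 1.25·8 = 10.

x* = 8, y* = 10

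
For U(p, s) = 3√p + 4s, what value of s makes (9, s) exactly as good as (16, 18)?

U(16, 18) = 84.
Set U(9, s) = 84 and solve.
With p = 9: √9 = 3, so 4s = 84 − 3·3 = 75 and s = 18.75.
Check: U(9, 18.75) = 84.

s = 18.75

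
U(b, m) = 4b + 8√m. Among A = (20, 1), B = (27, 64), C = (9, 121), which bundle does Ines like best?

Bundle B

Evaluate utility at each bundle:
U(A) = 88.000.
U(B) = 172.000.
U(C) = 124.000.
Highest utility is B, so B ≻ C ≻ A.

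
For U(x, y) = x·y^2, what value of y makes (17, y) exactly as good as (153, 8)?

U(153, 8) = 9792.
Set U(17, y) = 9792 and solve.
With x = 17: y^2 = 9792/17 = 576; taking the square root, y = 24.
Check: U(17, 24) = 9792.

y = 24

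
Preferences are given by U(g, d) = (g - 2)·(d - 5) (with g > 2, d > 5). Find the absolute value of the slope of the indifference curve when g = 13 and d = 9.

MRS = 4/11

MU_g = (d−5), MU_d = (g−2).
MRS = (d−5)/(g−2).
At (13, 9): MRS = 4/11.
That is, one extra unit of g is worth 4/11 units of d at the margin.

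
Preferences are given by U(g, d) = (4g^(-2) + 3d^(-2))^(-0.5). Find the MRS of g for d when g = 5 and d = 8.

MRS = 2048/375

For CES with ρ = -2, MRS = (4/3)·(d/g)^3.
At (5, 8): MRS = 2048/375.
The indifference curve has slope −2048/375 at this bundle.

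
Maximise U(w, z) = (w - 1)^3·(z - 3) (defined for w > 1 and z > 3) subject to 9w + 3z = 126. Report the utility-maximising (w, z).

w* = 10, z* = 12

MU_w = 3·(w−1)^2·(z−3), MU_z = (w−1)^3.
MRS = (3/1)·(z−3)/(w−1).
Tangency: set MRS = p_w/p_z = 9/3 = 3.
So (3/1)·(z − 3)/(w − 1) = 3, i.e. (z − 3) = (w − 1).
Rewrite the budget in excess-of-subsistence terms: 9·(w − 1) + 3·(z − 3) = 126 − 9·1 − 3·3 = 108.
Substituting, 12·(w − 1) = 108, so w − 1 = 9 and w* = 10.
Then z − 3 = 9, so z* = 12.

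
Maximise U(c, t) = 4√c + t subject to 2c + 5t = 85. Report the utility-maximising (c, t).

MU_c = 4/(2√c), MU_t = 1.
MRS = 4/(2√c) ÷ 1.
Tangency: set MRS = p_c/p_t = 2/5 = 0.4.
MRS depends only on c: 2/√c = 0.4 ⇒ √c = 2/0.4 = 5 ⇒ c* = 25.
From the budget, 5·t = 85 − 2·25 = 35, so t* = 7.

c* = 25, t* = 7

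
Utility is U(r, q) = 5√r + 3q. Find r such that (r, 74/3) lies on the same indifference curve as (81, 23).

r = 64

U(81, 23) = 114.
Set U(r, 74/3) = 114 and solve.
With q = 74/3: 5√r = 114 − 3·74/3 = 40, so √r = 8 and r = 64.
Check: U(64, 74/3) = 114.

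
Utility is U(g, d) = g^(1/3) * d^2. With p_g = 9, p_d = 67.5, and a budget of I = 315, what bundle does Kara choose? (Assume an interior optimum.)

g* = 5, d* = 4

MU_g = 1/3·g^(-2/3)·d^2 and MU_d = 2·g^(1/3)·d.
MRS = MU_g/MU_d = (1/6)·d/g.
Tangency: set MRS = p_g/p_d = 9/67.5 = 2/15.
So (1/6)·d/g = 2/15, i.e. d = 0.8·g.
Substitute into the budget 9·g + 67.5·d = 315: 63·g = 315, so g* = 5.
Then d* = 0.8·5 = 4.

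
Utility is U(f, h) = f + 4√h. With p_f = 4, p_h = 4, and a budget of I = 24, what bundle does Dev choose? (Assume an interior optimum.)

MU_f = 1, MU_h = 4/(2√h).
MRS = 1 ÷ (4/(2√h)).
Tangency: set MRS = p_f/p_h = 4/4 = 1.
MRS depends only on h: 0.5·√h = 1 ⇒ √h = 1/0.5 = 2 ⇒ h* = 4.
From the budget, 4·f = 24 − 4·4 = 8, so f* = 2.

f* = 2, h* = 4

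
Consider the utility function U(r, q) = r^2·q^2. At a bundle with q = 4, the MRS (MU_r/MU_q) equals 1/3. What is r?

MU_r = 2·r·q^2 and MU_q = 2·r^2·q.
MRS = MU_r/MU_q = q/r.
Substitute q = 4: MRS = 4/r. Setting 4/r = 1/3 gives r = 4/(1/3) = 12.

r = 12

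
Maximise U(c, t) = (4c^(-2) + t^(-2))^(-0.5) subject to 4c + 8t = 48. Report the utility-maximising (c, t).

For CES with ρ = -2, MRS = (4/1)·(t/c)^3.
Tangency: set MRS = p_c/p_t = 4/8 = 0.5.
So (t/c)^3 = 0.125; taking the cube root, t/c = 0.5, i.e. t = 0.5·c.
Substitute into the budget 4·c + 8·t = 48: 8·c = 48, so c* = 6 and t* = 0.5·6 = 3.

c* = 6, t* = 3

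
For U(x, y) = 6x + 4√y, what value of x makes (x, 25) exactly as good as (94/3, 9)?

x = 30

U(94/3, 9) = 200.
Set U(x, 25) = 200 and solve.
With y = 25: √25 = 5, so 6x = 200 − 4·5 = 180 and x = 30.
Check: U(30, 25) = 200.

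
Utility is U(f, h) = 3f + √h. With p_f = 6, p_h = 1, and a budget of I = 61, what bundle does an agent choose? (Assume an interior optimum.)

MU_f = 3, MU_h = 1/(2√h).
MRS = 3 ÷ (1/(2√h)).
Tangency: set MRS = p_f/p_h = 6/1 = 6.
MRS depends only on h: 6·√h = 6 ⇒ √h = 6/6 = 1 ⇒ h* = 1.
From the budget, 6·f = 61 − 1·1 = 60, so f* = 10.

f* = 10, h* = 1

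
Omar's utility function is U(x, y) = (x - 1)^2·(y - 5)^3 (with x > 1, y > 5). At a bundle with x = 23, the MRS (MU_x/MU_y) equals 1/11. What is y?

y = 8

MU_x = 2·(x−1)·(y−5)^3, MU_y = 3·(x−1)^2·(y−5)^2.
MRS = (2/3)·(y−5)/(x−1).
Substitute x = 23: MRS = (y − 5)/33. Setting this equal to 1/11 gives y − 5 = (1/11)·33 = 3, so y = 8.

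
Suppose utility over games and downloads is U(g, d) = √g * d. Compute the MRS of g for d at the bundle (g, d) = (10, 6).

MRS = 0.3

MU_g = 0.5·g^(-0.5)·d and MU_d = √g.
MRS = MU_g/MU_d = (0.5)·d/g.
At (10, 6): MRS = 0.3.
So at (10, 6) the consumer would give up 0.3 units of d for one more unit of g.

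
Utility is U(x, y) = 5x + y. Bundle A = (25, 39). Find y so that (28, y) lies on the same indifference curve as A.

y = 24

U(25, 39) = 164.
Set U(28, y) = 164 and solve.
5·28 + y = 164 ⇒ y = 24 ⇒ y = 24.
Check: U(28, 24) = 164.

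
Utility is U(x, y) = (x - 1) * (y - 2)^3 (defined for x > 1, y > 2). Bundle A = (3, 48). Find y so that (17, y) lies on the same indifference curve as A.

U(3, 48) = 194672.
Set U(17, y) = 194672 and solve.
With x = 17: (17 − 1) = 16, so (y − 2)^3 = 194672/16 = 12167.
Taking the cube root (with y > 2): y − 2 = 23, so y = 25.
Check: U(17, 25) = 194672.

y = 25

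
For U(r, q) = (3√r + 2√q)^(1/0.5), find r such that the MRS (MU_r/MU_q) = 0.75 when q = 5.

r = 20

For CES with ρ = 0.5, MRS = (3/2)·√(q/r).
Setting (3/2)·√(5/r) = 0.75 gives √(5/r) = 0.5, so 5/r = 0.25 and r = 20.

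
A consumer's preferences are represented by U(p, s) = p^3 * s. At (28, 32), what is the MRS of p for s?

MRS = 24/7

MU_p = 3·p^2·s and MU_s = p^3.
MRS = MU_p/MU_s = (3/1)·s/p.
At (28, 32): MRS = 24/7.
So at (28, 32) the consumer would give up 24/7 units of s for one more unit of p.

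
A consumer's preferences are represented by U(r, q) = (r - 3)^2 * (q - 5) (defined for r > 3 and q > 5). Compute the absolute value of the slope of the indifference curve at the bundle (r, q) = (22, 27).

MU_r = 2·(r−3)·(q−5), MU_q = (r−3)^2.
MRS = (2/1)·(q−5)/(r−3).
At (22, 27): MRS = 44/19.
So at (22, 27) the consumer would give up 44/19 units of q for one more unit of r.

MRS = 44/19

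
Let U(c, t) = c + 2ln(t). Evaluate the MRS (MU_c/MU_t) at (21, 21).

MU_c = 1, MU_t = 2/t.
MRS = 1 ÷ (2/t).
At (21, 21): MRS = 10.5.
That is, one extra unit of c is worth 10.5 units of t at the margin.

MRS = 10.5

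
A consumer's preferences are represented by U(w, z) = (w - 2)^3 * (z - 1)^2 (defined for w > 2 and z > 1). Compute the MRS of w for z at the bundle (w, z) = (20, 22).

MU_w = 3·(w−2)^2·(z−1)^2, MU_z = 2·(w−2)^3·(z−1).
MRS = (3/2)·(z−1)/(w−2).
At (20, 22): MRS = 1.75.
That is, one extra unit of w is worth 1.75 units of z at the margin.

MRS = 1.75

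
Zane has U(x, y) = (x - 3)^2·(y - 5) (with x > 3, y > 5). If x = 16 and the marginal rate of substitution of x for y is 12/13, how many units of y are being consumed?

MU_x = 2·(x−3)·(y−5), MU_y = (x−3)^2.
MRS = (2/1)·(y−5)/(x−3).
Substitute x = 16: MRS = (y − 5)/6.5. Setting this equal to 12/13 gives y − 5 = (12/13)·6.5 = 6, so y = 11.

y = 11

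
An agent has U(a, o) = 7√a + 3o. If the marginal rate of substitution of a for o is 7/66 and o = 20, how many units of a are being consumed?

a = 121

MU_a = 7/(2√a), MU_o = 3.
MRS = 7/(2√a) ÷ 3.
MRS depends only on a: (7/6)/√a = 7/66 ⇒ √a = (7/6)/(7/66) = 11 ⇒ a = 121.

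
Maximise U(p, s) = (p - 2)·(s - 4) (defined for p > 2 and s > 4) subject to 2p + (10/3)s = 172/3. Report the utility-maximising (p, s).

p* = 12, s* = 10

MU_p = (s−4), MU_s = (p−2).
MRS = (s−4)/(p−2).
Tangency: set MRS = p_p/p_s = 2/(10/3) = 0.6.
So (s − 4)/(p − 2) = 0.6, i.e. (s − 4) = 0.6·(p − 2).
Rewrite the budget in excess-of-subsistence terms: 2·(p − 2) + (10/3)·(s − 4) = 172/3 − 2·2 − (10/3)·4 = 40.
Substituting, 4·(p − 2) = 40, so p − 2 = 10 and p* = 12.
Then s − 4 = 0.6·10 = 6, so s* = 10.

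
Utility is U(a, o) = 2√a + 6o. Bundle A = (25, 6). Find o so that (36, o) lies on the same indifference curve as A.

o = 17/3

U(25, 6) = 46.
Set U(36, o) = 46 and solve.
With a = 36: √36 = 6, so 6o = 46 − 2·6 = 34 and o = 17/3.
Check: U(36, 17/3) = 46.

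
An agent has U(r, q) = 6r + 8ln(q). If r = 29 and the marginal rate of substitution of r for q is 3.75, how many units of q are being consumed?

MU_r = 6, MU_q = 8/q.
MRS = 6 ÷ (8/q).
MRS depends only on q: 0.75·q = 3.75 ⇒ q = 3.75/0.75 = 5.

q = 5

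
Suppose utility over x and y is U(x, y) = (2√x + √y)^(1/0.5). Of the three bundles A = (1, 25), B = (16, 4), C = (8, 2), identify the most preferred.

Bundle B

Evaluate utility at each bundle:
U(A) = 49.000.
U(B) = 100.000.
U(C) = 50.000.
Highest utility is B, so B ≻ C ≻ A.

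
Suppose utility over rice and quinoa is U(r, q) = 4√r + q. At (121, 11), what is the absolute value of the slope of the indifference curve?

MRS = 2/11

MU_r = 4/(2√r), MU_q = 1.
MRS = 4/(2√r) ÷ 1.
At (121, 11): MRS = 2/11.
The indifference curve has slope −2/11 at this bundle.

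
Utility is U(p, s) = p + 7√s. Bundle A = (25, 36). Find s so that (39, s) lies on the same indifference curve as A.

U(25, 36) = 67.
Set U(39, s) = 67 and solve.
With p = 39: 7√s = 67 − 39 = 28, so √s = 4 and s = 16.
Check: U(39, 16) = 67.

s = 16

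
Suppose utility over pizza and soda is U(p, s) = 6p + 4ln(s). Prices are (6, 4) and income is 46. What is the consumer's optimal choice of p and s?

MU_p = 6, MU_s = 4/s.
MRS = 6 ÷ (4/s).
Tangency: set MRS = p_p/p_s = 6/4 = 1.5.
MRS depends only on s: 1.5·s = 1.5 ⇒ s* = 1.5/1.5 = 1.
From the budget, 6·p = 46 − 4·1 = 42, so p* = 7.

p* = 7, s* = 1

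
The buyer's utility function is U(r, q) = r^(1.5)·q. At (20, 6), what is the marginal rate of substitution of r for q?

MU_r = 1.5·√r·q and MU_q = r^(1.5).
MRS = MU_r/MU_q = (1.5)·q/r.
At (20, 6): MRS = 0.45.
That is, one extra unit of r is worth 0.45 units of q at the margin.

MRS = 0.45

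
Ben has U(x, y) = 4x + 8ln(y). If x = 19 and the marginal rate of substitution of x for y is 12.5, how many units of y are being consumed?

MU_x = 4, MU_y = 8/y.
MRS = 4 ÷ (8/y).
MRS depends only on y: 0.5·y = 12.5 ⇒ y = 12.5/0.5 = 25.

y = 25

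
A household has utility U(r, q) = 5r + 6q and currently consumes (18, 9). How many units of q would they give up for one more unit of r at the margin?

MRS = 5/6

MU_r = 5, MU_q = 6, so MRS = 5/6 at every bundle.
At (18, 9): MRS = 5/6.
So at (18, 9) the consumer would give up 5/6 units of q for one more unit of r.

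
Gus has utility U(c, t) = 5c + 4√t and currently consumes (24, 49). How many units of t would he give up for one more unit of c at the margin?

MRS = 17.5

MU_c = 5, MU_t = 4/(2√t).
MRS = 5 ÷ (4/(2√t)).
At (24, 49): MRS = 17.5.
The indifference curve has slope −17.5 at this bundle.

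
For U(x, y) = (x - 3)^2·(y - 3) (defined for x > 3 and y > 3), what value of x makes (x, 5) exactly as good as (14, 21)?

U(14, 21) = 2178.
Set U(x, 5) = 2178 and solve.
With y = 5: (5 − 3) = 2, so (x − 3)^2 = 2178/2 = 1089.
Taking the square root (with x > 3): x − 3 = 33, so x = 36.
Check: U(36, 5) = 2178.

x = 36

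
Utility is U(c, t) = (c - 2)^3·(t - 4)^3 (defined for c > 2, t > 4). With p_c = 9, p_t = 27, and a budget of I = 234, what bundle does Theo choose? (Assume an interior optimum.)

c* = 8, t* = 6

MU_c = 3·(c−2)^2·(t−4)^3, MU_t = 3·(c−2)^3·(t−4)^2.
MRS = (t−4)/(c−2).
Tangency: set MRS = p_c/p_t = 9/27 = 1/3.
So (t − 4)/(c − 2) = 1/3, i.e. (t − 4) = (1/3)·(c − 2).
Rewrite the budget in excess-of-subsistence terms: 9·(c − 2) + 27·(t − 4) = 234 − 9·2 − 27·4 = 108.
Substituting, 18·(c − 2) = 108, so c − 2 = 6 and c* = 8.
Then t − 4 = (1/3)·6 = 2, so t* = 6.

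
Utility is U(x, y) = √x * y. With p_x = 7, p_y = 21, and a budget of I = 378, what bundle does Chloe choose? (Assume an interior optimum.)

x* = 18, y* = 12

MU_x = 0.5·x^(-0.5)·y and MU_y = √x.
MRS = MU_x/MU_y = (0.5)·y/x.
Tangency: set MRS = p_x/p_y = 7/21 = 1/3.
So (0.5)·y/x = 1/3, i.e. y = (2/3)·x.
Substitute into the budget 7·x + 21·y = 378: 21·x = 378, so x* = 18.
Then y* = (2/3)·18 = 12.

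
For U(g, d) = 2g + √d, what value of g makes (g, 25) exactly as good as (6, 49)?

U(6, 49) = 19.
Set U(g, 25) = 19 and solve.
With d = 25: √25 = 5, so 2g = 19 − 5 = 14 and g = 7.
Check: U(7, 25) = 19.

g = 7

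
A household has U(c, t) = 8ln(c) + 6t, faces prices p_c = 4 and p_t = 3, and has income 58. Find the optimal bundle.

MU_c = 8/c, MU_t = 6.
MRS = 8/c ÷ 6.
Tangency: set MRS = p_c/p_t = 4/3.
MRS depends only on c: (4/3)/c = 4/3 ⇒ c* = (4/3)/(4/3) = 1.
From the budget, 3·t = 58 − 4·1 = 54, so t* = 18.

c* = 1, t* = 18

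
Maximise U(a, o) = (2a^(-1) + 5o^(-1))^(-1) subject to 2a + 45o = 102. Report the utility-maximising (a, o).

a* = 6, o* = 2

For CES with ρ = -1, MRS = (2/5)·(o/a)^2.
Tangency: set MRS = p_a/p_o = 2/45.
So (o/a)^2 = 1/9; taking the square root, o/a = 1/3, i.e. o = (1/3)·a.
Substitute into the budget 2·a + 45·o = 102: 17·a = 102, so a* = 6 and o* = (1/3)·6 = 2.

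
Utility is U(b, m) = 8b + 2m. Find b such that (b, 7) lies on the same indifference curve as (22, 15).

b = 24

U(22, 15) = 206.
Set U(b, 7) = 206 and solve.
8b + 2·7 = 206 ⇒ 8b = 192 ⇒ b = 24.
Check: U(24, 7) = 206.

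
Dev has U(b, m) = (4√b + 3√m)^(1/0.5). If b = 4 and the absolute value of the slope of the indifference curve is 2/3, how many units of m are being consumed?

For CES with ρ = 0.5, MRS = (4/3)·√(m/b).
Setting (4/3)·√(m/4) = 2/3 gives √(m/4) = 0.5, so m/4 = 0.25 and m = 1.

m = 1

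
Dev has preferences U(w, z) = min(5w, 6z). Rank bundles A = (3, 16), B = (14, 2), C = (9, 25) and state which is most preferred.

Bundle C

Evaluate utility at each bundle:
U(A) = 15.
U(B) = 12.
U(C) = 45.
Highest utility is C, so C ≻ A ≻ B.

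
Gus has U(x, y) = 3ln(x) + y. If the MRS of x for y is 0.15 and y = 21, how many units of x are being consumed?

MU_x = 3/x, MU_y = 1.
MRS = 3/x ÷ 1.
MRS depends only on x: 3/x = 0.15 ⇒ x = 3/0.15 = 20.

x = 20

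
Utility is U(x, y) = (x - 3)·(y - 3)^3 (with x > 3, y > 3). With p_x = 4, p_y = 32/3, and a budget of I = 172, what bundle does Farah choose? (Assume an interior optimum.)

x* = 11, y* = 12

MU_x = (y−3)^3, MU_y = 3·(x−3)·(y−3)^2.
MRS = (1/3)·(y−3)/(x−3).
Tangency: set MRS = p_x/p_y = 4/(32/3) = 0.375.
So (1/3)·(y − 3)/(x − 3) = 0.375, i.e. (y − 3) = 1.125·(x − 3).
Rewrite the budget in excess-of-subsistence terms: 4·(x − 3) + (32/3)·(y − 3) = 172 − 4·3 − (32/3)·3 = 128.
Substituting, 16·(x − 3) = 128, so x − 3 = 8 and x* = 11.
Then y − 3 = 1.125·8 = 9, so y* = 12.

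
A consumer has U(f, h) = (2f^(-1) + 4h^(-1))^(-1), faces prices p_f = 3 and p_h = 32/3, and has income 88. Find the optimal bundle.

f* = 8, h* = 6

For CES with ρ = -1, MRS = (2/4)·(h/f)^2.
Tangency: set MRS = p_f/p_h = 3/(32/3) = 9/32.
So (h/f)^2 = 9/16; taking the square root, h/f = 0.75, i.e. h = 0.75·f.
Substitute into the budget 3·f + (32/3)·h = 88: 11·f = 88, so f* = 8 and h* = 0.75·8 = 6.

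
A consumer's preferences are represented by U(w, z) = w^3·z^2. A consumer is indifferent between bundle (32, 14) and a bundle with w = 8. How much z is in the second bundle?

z = 112

U(32, 14) = 6422528.
Set U(8, z) = 6422528 and solve.
With w = 8: 8^3 = 512, so z^2 = 6422528/512 = 12544; taking the square root, z = 112.
Check: U(8, 112) = 6422528.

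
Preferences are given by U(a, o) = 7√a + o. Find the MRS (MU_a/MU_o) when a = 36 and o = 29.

MU_a = 7/(2√a), MU_o = 1.
MRS = 7/(2√a) ÷ 1.
At (36, 29): MRS = 7/12.
So at (36, 29) the consumer would give up 7/12 units of o for one more unit of a.

MRS = 7/12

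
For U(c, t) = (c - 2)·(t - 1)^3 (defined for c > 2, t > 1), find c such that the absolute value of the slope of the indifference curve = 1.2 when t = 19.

MU_c = (t−1)^3, MU_t = 3·(c−2)·(t−1)^2.
MRS = (1/3)·(t−1)/(c−2).
Substitute t = 19: MRS = 6/(c − 2). Setting this equal to 1.2 gives c − 2 = 6/1.2 = 5, so c = 7.

c = 7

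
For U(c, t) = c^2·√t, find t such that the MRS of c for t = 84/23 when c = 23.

MU_c = 2·c·√t and MU_t = 0.5·c^2·t^(-0.5).
MRS = MU_c/MU_t = (4)·t/c.
Substitute c = 23: MRS = t/5.75. Setting t/5.75 = 84/23 gives t = (84/23)·5.75 = 21.

t = 21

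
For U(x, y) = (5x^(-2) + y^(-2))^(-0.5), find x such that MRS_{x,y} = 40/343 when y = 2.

For CES with ρ = -2, MRS = (5/1)·(y/x)^3.
Setting (5/1)·(2/x)^3 = 40/343 gives (2/x)^3 = 8/343, so 2/x = 2/7 and x = 7.

x = 7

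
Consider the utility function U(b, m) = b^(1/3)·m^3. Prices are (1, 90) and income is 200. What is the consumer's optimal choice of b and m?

b* = 20, m* = 2

MU_b = 1/3·b^(-2/3)·m^3 and MU_m = 3·b^(1/3)·m^2.
MRS = MU_b/MU_m = (1/9)·m/b.
Tangency: set MRS = p_b/p_m = 1/90.
So (1/9)·m/b = 1/90, i.e. m = 0.1·b.
Substitute into the budget 1·b + 90·m = 200: 10·b = 200, so b* = 20.
Then m* = 0.1·20 = 2.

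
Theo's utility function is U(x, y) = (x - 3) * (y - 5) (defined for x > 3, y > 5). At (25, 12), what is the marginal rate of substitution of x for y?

MRS = 7/22

MU_x = (y−5), MU_y = (x−3).
MRS = (y−5)/(x−3).
At (25, 12): MRS = 7/22.
The indifference curve has slope −7/22 at this bundle.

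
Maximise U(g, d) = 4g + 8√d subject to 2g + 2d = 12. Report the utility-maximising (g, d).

MU_g = 4, MU_d = 8/(2√d).
MRS = 4 ÷ (8/(2√d)).
Tangency: set MRS = p_g/p_d = 2/2 = 1.
MRS depends only on d: √d = 1 ⇒ √d = 1 ⇒ d* = 1.
From the budget, 2·g = 12 − 2·1 = 10, so g* = 5.

g* = 5, d* = 1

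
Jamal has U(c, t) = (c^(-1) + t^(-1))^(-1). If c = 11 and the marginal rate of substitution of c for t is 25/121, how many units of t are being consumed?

For CES with ρ = -1, MRS = (t/c)^2.
Setting (t/11)^2 = 25/121 gives t/11 = 5/11 and t = 5.

t = 5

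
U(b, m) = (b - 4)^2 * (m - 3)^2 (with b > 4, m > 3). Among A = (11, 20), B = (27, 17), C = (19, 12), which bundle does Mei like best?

Evaluate utility at each bundle:
U(A) = 14161.
U(B) = 103684.
U(C) = 18225.
Highest utility is B, so B ≻ C ≻ A.

Bundle B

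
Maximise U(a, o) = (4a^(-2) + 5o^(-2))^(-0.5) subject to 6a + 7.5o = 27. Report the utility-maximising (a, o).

a* = 2, o* = 2

For CES with ρ = -2, MRS = (4/5)·(o/a)^3.
Tangency: set MRS = p_a/p_o = 6/7.5 = 0.8.
So (o/a)^3 = 1; taking the cube root, o/a = 1, i.e. o = a.
Substitute into the budget 6·a + 7.5·o = 27: 13.5·a = 27, so a* = 2 and o* = 2.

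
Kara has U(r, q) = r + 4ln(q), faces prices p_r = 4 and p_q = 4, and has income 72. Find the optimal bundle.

r* = 14, q* = 4

MU_r = 1, MU_q = 4/q.
MRS = 1 ÷ (4/q).
Tangency: set MRS = p_r/p_q = 4/4 = 1.
MRS depends only on q: 0.25·q = 1 ⇒ q* = 1/0.25 = 4.
From the budget, 4·r = 72 − 4·4 = 56, so r* = 14.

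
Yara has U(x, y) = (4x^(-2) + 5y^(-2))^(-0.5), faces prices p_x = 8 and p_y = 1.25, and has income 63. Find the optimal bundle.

x* = 6, y* = 12

For CES with ρ = -2, MRS = (4/5)·(y/x)^3.
Tangency: set MRS = p_x/p_y = 8/1.25 = 6.4.
So (y/x)^3 = 8; taking the cube root, y/x = 2, i.e. y = 2·x.
Substitute into the budget 8·x + 1.25·y = 63: 10.5·x = 63, so x* = 6 and y* = 2·6 = 12.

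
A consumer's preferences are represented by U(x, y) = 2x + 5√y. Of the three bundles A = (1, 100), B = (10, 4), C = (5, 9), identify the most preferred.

Evaluate utility at each bundle:
U(A) = 52.000.
U(B) = 30.000.
U(C) = 25.000.
Highest utility is A, so A ≻ B ≻ C.

Bundle A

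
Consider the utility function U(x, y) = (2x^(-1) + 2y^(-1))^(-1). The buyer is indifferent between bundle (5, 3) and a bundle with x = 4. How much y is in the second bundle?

y = 60/17

U depends on (x, y) only through S = 2x^(-1) + 2y^(-1), so equal utility means equal S. At (5, 3): S = 16/15.
With x = 4: 2·4^(-1) = 0.5, so 2y^(-1) = 16/15 − 0.5 = 17/30, i.e. y^(-1) = 17/60.
Hence y = 1/(17/60) = 60/17.
Check: U(4, 60/17) = 0.9375.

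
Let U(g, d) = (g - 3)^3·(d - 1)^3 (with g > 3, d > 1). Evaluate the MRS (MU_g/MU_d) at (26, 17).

MU_g = 3·(g−3)^2·(d−1)^3, MU_d = 3·(g−3)^3·(d−1)^2.
MRS = (d−1)/(g−3).
At (26, 17): MRS = 16/23.
So at (26, 17) the consumer would give up 16/23 units of d for one more unit of g.

MRS = 16/23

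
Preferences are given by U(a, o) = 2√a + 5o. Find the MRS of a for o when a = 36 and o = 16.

MRS = 1/30

MU_a = 2/(2√a), MU_o = 5.
MRS = 2/(2√a) ÷ 5.
At (36, 16): MRS = 1/30.
The indifference curve has slope −1/30 at this bundle.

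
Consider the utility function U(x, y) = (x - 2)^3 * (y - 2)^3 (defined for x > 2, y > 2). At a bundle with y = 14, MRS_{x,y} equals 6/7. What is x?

MU_x = 3·(x−2)^2·(y−2)^3, MU_y = 3·(x−2)^3·(y−2)^2.
MRS = (y−2)/(x−2).
Substitute y = 14: MRS = 12/(x − 2). Setting this equal to 6/7 gives x − 2 = 12/(6/7) = 14, so x = 16.

x = 16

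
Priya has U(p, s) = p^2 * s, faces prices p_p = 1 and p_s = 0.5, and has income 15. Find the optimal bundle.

p* = 10, s* = 10

MU_p = 2·p·s and MU_s = p^2.
MRS = MU_p/MU_s = (2/1)·s/p.
Tangency: set MRS = p_p/p_s = 1/0.5 = 2.
So (2/1)·s/p = 2, i.e. s = p.
Substitute into the budget 1·p + 0.5·s = 15: 1.5·p = 15, so p* = 10.
Then s* = 10.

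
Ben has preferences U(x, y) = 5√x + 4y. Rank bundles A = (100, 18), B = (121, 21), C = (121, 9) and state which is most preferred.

Bundle B

Evaluate utility at each bundle:
U(A) = 122.000.
U(B) = 139.000.
U(C) = 91.000.
Highest utility is B, so B ≻ A ≻ C.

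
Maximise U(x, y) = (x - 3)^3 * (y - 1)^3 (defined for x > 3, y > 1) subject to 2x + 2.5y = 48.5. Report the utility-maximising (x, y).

MU_x = 3·(x−3)^2·(y−1)^3, MU_y = 3·(x−3)^3·(y−1)^2.
MRS = (y−1)/(x−3).
Tangency: set MRS = p_x/p_y = 2/2.5 = 0.8.
So (y − 1)/(x − 3) = 0.8, i.e. (y − 1) = 0.8·(x − 3).
Rewrite the budget in excess-of-subsistence terms: 2·(x − 3) + 2.5·(y − 1) = 48.5 − 2·3 − 2.5·1 = 40.
Substituting, 4·(x − 3) = 40, so x − 3 = 10 and x* = 13.
Then y − 1 = 0.8·10 = 8, so y* = 9.

x* = 13, y* = 9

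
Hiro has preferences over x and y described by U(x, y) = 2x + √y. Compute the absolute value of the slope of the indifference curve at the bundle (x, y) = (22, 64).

MU_x = 2, MU_y = 1/(2√y).
MRS = 2 ÷ (1/(2√y)).
At (22, 64): MRS = 32.
That is, one extra unit of x is worth 32 units of y at the margin.

MRS = 32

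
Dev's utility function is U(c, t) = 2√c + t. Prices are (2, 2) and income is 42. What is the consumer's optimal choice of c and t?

MU_c = 2/(2√c), MU_t = 1.
MRS = 2/(2√c) ÷ 1.
Tangency: set MRS = p_c/p_t = 2/2 = 1.
MRS depends only on c: 1/√c = 1 ⇒ √c = 1/1 = 1 ⇒ c* = 1.
From the budget, 2·t = 42 − 2·1 = 40, so t* = 20.

c* = 1, t* = 20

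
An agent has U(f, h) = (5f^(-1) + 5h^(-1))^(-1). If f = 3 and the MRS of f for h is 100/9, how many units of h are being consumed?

For CES with ρ = -1, MRS = (h/f)^2.
Setting (h/3)^2 = 100/9 gives h/3 = 10/3 and h = 10.

h = 10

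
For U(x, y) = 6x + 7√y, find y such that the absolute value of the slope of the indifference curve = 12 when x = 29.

MU_x = 6, MU_y = 7/(2√y).
MRS = 6 ÷ (7/(2√y)).
MRS depends only on y: (12/7)·√y = 12 ⇒ √y = 12/(12/7) = 7 ⇒ y = 49.

y = 49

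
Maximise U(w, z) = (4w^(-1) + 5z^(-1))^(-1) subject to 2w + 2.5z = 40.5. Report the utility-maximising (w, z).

w* = 9, z* = 9

For CES with ρ = -1, MRS = (4/5)·(z/w)^2.
Tangency: set MRS = p_w/p_z = 2/2.5 = 0.8.
So (z/w)^2 = 1; taking the square root, z/w = 1, i.e. z = w.
Substitute into the budget 2·w + 2.5·z = 40.5: 4.5·w = 40.5, so w* = 9 and z* = 9.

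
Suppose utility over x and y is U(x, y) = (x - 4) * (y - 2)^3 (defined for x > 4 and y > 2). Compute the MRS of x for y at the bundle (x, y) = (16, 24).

MU_x = (y−2)^3, MU_y = 3·(x−4)·(y−2)^2.
MRS = (1/3)·(y−2)/(x−4).
At (16, 24): MRS = 11/18.
So at (16, 24) the consumer would give up 11/18 units of y for one more unit of x.

MRS = 11/18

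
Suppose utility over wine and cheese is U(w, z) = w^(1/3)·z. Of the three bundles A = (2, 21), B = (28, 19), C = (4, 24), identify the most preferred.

Bundle B

Evaluate utility at each bundle:
U(A) = 26.458.
U(B) = 57.695.
U(C) = 38.098.
Highest utility is B, so B ≻ C ≻ A.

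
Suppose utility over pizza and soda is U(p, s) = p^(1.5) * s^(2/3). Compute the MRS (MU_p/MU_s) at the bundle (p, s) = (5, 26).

MRS = 11.7

MU_p = 1.5·√p·s^(2/3) and MU_s = 2/3·p^(1.5)·s^(-1/3).
MRS = MU_p/MU_s = (2.25)·s/p.
At (5, 26): MRS = 11.7.
That is, one extra unit of p is worth 11.7 units of s at the margin.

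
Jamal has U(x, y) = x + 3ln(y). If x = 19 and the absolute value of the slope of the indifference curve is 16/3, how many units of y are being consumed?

MU_x = 1, MU_y = 3/y.
MRS = 1 ÷ (3/y).
MRS depends only on y: (1/3)·y = 16/3 ⇒ y = (16/3)/(1/3) = 16.

y = 16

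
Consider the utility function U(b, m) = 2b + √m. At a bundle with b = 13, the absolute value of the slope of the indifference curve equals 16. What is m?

MU_b = 2, MU_m = 1/(2√m).
MRS = 2 ÷ (1/(2√m)).
MRS depends only on m: 4·√m = 16 ⇒ √m = 16/4 = 4 ⇒ m = 16.

m = 16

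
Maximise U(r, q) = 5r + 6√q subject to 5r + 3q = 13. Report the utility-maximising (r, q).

r* = 2, q* = 1

MU_r = 5, MU_q = 6/(2√q).
MRS = 5 ÷ (6/(2√q)).
Tangency: set MRS = p_r/p_q = 5/3.
MRS depends only on q: (5/3)·√q = 5/3 ⇒ √q = (5/3)/(5/3) = 1 ⇒ q* = 1.
From the budget, 5·r = 13 − 3·1 = 10, so r* = 2.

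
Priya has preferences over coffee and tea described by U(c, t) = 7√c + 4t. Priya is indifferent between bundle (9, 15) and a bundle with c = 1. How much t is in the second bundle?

U(9, 15) = 81.
Set U(1, t) = 81 and solve.
With c = 1: √1 = 1, so 4t = 81 − 7·1 = 74 and t = 18.5.
Check: U(1, 18.5) = 81.

t = 18.5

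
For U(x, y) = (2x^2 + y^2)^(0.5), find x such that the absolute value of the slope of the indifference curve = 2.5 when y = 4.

x = 5

For CES with ρ = 2, MRS = (2/1)·(y/x)^(-1).
Setting (2/1)·(4/x)^(-1) = 2.5 gives (4/x)^(-1) = 1.25, so 4/x = 0.8 and x = 5.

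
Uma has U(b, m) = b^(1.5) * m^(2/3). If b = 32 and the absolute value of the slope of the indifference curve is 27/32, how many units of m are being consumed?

MU_b = 1.5·√b·m^(2/3) and MU_m = 2/3·b^(1.5)·m^(-1/3).
MRS = MU_b/MU_m = (2.25)·m/b.
Substitute b = 32: MRS = m/(128/9). Setting m/(128/9) = 27/32 gives m = (27/32)·(128/9) = 12.

m = 12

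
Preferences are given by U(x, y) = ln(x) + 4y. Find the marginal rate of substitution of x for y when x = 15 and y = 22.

MU_x = 1/x, MU_y = 4.
MRS = 1/x ÷ 4.
At (15, 22): MRS = 1/60.
That is, one extra unit of x is worth 1/60 units of y at the margin.

MRS = 1/60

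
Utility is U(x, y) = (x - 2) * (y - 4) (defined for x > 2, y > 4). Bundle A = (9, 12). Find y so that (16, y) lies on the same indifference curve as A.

y = 8

U(9, 12) = 56.
Set U(16, y) = 56 and solve.
With x = 16: (16 − 2) = 14, so (y − 4) = 56/14 = 4.
So y = 4 + 4 = 8.
Check: U(16, 8) = 56.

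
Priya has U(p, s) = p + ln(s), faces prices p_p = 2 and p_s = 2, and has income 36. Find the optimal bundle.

MU_p = 1, MU_s = 1/s.
MRS = 1 ÷ (1/s).
Tangency: set MRS = p_p/p_s = 2/2 = 1.
MRS depends only on s: s = 1 ⇒ s* = 1.
From the budget, 2·p = 36 − 2·1 = 34, so p* = 17.

p* = 17, s* = 1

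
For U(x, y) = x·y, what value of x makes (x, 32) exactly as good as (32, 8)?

x = 8

U(32, 8) = 256.
Set U(x, 32) = 256 and solve.
With y = 32: x = 256/32 = 8.
Check: U(8, 32) = 256.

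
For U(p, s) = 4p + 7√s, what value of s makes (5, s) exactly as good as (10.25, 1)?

s = 16

U(10.25, 1) = 48.
Set U(5, s) = 48 and solve.
With p = 5: 7√s = 48 − 4·5 = 28, so √s = 4 and s = 16.
Check: U(5, 16) = 48.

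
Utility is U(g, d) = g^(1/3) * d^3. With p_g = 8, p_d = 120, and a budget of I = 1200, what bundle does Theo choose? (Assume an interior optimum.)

g* = 15, d* = 9

MU_g = 1/3·g^(-2/3)·d^3 and MU_d = 3·g^(1/3)·d^2.
MRS = MU_g/MU_d = (1/9)·d/g.
Tangency: set MRS = p_g/p_d = 8/120 = 1/15.
So (1/9)·d/g = 1/15, i.e. d = 0.6·g.
Substitute into the budget 8·g + 120·d = 1200: 80·g = 1200, so g* = 15.
Then d* = 0.6·15 = 9.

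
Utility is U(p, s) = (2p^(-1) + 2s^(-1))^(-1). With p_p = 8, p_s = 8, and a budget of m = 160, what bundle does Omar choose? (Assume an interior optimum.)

p* = 10, s* = 10

For CES with ρ = -1, MRS = (s/p)^2.
Tangency: set MRS = p_p/p_s = 8/8 = 1.
So (s/p)^2 = 1; taking the square root, s/p = 1, i.e. s = p.
Substitute into the budget 8·p + 8·s = 160: 16·p = 160, so p* = 10 and s* = 10.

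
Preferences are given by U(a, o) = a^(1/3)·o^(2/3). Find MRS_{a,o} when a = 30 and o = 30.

MRS = 0.5

MU_a = 1/3·a^(-2/3)·o^(2/3) and MU_o = 2/3·a^(1/3)·o^(-1/3).
MRS = MU_a/MU_o = (0.5)·o/a.
At (30, 30): MRS = 0.5.
The indifference curve has slope −0.5 at this bundle.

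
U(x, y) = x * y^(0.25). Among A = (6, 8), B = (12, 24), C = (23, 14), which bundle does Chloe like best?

Evaluate utility at each bundle:
U(A) = 10.091.
U(B) = 26.560.
U(C) = 44.490.
Highest utility is C, so C ≻ B ≻ A.

Bundle C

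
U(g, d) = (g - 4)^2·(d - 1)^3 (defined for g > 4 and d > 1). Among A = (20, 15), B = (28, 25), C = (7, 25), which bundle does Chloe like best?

Bundle B

Evaluate utility at each bundle:
U(A) = 702464.
U(B) = 7962624.
U(C) = 124416.
Highest utility is B, so B ≻ A ≻ C.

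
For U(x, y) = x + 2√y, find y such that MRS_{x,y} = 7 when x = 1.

MU_x = 1, MU_y = 2/(2√y).
MRS = 1 ÷ (2/(2√y)).
MRS depends only on y: √y = 7 ⇒ √y = 7 ⇒ y = 49.

y = 49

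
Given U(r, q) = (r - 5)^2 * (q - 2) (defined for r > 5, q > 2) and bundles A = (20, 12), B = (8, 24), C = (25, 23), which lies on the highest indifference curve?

Evaluate utility at each bundle:
U(A) = 2250.
U(B) = 198.
U(C) = 8400.
Highest utility is C, so C ≻ A ≻ B.

Bundle C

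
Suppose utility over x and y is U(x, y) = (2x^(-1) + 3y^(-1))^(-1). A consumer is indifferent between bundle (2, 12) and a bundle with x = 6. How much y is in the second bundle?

U depends on (x, y) only through S = 2x^(-1) + 3y^(-1), so equal utility means equal S. At (2, 12): S = 1.25.
With x = 6: 2·6^(-1) = 1/3, so 3y^(-1) = 1.25 − 1/3 = 11/12, i.e. y^(-1) = 11/36.
Hence y = 1/(11/36) = 36/11.
Check: U(6, 36/11) = 0.8.

y = 36/11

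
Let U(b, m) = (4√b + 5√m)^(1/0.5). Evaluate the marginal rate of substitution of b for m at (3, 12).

MRS = 1.6

For CES with ρ = 0.5, MRS = (4/5)·√(m/b).
At (3, 12): MRS = 1.6.
That is, one extra unit of b is worth 1.6 units of m at the margin.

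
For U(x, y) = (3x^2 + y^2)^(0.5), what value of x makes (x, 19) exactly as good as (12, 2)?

U depends on (x, y) only through S = 3x^2 + y^2, so equal utility means equal S. At (12, 2): S = 436.
With y = 19: 19^2 = 361, so 3x^2 = 436 − 361 = 75, i.e. x^2 = 25.
Hence x = √25 = 5.
Check: U(5, 19) = 20.8806.

x = 5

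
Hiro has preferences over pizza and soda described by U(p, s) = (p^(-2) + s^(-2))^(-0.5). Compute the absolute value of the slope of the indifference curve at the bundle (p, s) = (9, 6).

MRS = 8/27

For CES with ρ = -2, MRS = (s/p)^3.
At (9, 6): MRS = 8/27.
That is, one extra unit of p is worth 8/27 units of s at the margin.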